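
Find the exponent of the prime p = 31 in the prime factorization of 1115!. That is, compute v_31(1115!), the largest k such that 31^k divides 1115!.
v_31(1115!) = 36

Legendre's formula: v_p(n!) = Σ_{k ≥ 1} ⌊n / p^k⌋. For p = 31, n = 1115, the terms are:
  ⌊1115/31^1⌋ = ⌊1115/31⌋ = 35
  ⌊1115/31^2⌋ = ⌊1115/961⌋ = 1
(the next term ⌊1115/31^3⌋ = 0, terminating the sum). Summing: v_31(1115!) = 35 + 1 = 36.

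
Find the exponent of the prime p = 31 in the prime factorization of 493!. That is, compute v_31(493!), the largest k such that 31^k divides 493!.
v_31(493!) = 15

Legendre's formula: v_p(n!) = Σ_{k ≥ 1} ⌊n / p^k⌋. For p = 31, n = 493, the terms are:
  ⌊493/31^1⌋ = ⌊493/31⌋ = 15
(the next term ⌊493/31^2⌋ = 0, terminating the sum). Summing: v_31(493!) = 15 = 15.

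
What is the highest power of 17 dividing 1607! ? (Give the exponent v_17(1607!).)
v_17(1607!) = 99

Legendre's formula: v_p(n!) = Σ_{k ≥ 1} ⌊n / p^k⌋. For p = 17, n = 1607, the terms are:
  ⌊1607/17^1⌋ = ⌊1607/17⌋ = 94
  ⌊1607/17^2⌋ = ⌊1607/289⌋ = 5
(the next term ⌊1607/17^3⌋ = 0, terminating the sum). Summing: v_17(1607!) = 94 + 5 = 99.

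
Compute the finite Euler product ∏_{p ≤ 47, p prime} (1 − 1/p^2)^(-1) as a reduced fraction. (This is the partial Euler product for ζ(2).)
∏ = 162139622078364740433577733/98952027459385036898304000

The primes p ≤ 47 are [2, 3, 5, 7, 11, 13, 17, 19, 23, 29, 31, 37, 41, 43, 47]. For each prime, (1 − 1/p^2)^(-1) = p^2 / (p^2 − 1). The product is (1 − 1/2^2)^(-1), (1 − 1/3^2)^(-1), (1 − 1/5^2)^(-1), (1 − 1/7^2)^(-1), (1 − 1/11^2)^(-1), (1 − 1/13^2)^(-1), (1 − 1/17^2)^(-1), (1 − 1/19^2)^(-1), (1 − 1/23^2)^(-1), (1 − 1/29^2)^(-1), (1 − 1/31^2)^(-1), (1 − 1/37^2)^(-1), (1 − 1/41^2)^(-1), (1 − 1/43^2)^(-1), (1 − 1/47^2)^(-1) = ∏ p^2 / (p^2 − 1) = 162139622078364740433577733/98952027459385036898304000.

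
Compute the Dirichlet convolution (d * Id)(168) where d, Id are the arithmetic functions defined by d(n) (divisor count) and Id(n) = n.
(d * Id)(168) = 1170

Divisors of 168: [1, 2, 3, 4, 6, 7, 8, 12, 14, 21, 24, 28, 42, 56, 84, 168]. For each d | 168:
  d = 1: d(1) · Id(168/1) = 1 · 168 = 168
  d = 2: d(2) · Id(168/2) = 2 · 84 = 168
  d = 3: d(3) · Id(168/3) = 2 · 56 = 112
  d = 4: d(4) · Id(168/4) = 3 · 42 = 126
  d = 6: d(6) · Id(168/6) = 4 · 28 = 112
  d = 7: d(7) · Id(168/7) = 2 · 24 = 48
  d = 8: d(8) · Id(168/8) = 4 · 21 = 84
  d = 12: d(12) · Id(168/12) = 6 · 14 = 84
  d = 14: d(14) · Id(168/14) = 4 · 12 = 48
  d = 21: d(21) · Id(168/21) = 4 · 8 = 32
  d = 24: d(24) · Id(168/24) = 8 · 7 = 56
  d = 28: d(28) · Id(168/28) = 6 · 6 = 36
  d = 42: d(42) · Id(168/42) = 8 · 4 = 32
  d = 56: d(56) · Id(168/56) = 8 · 3 = 24
  d = 84: d(84) · Id(168/84) = 12 · 2 = 24
  d = 168: d(168) · Id(168/168) = 16 · 1 = 16
Summing: (d * Id)(168) = 168 + 168 + 112 + 126 + 112 + 48 + 84 + 84 + 48 + 32 + 56 + 36 + 32 + 24 + 24 + 16 = 1170.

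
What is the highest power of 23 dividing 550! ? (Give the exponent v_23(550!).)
v_23(550!) = 24

Legendre's formula: v_p(n!) = Σ_{k ≥ 1} ⌊n / p^k⌋. For p = 23, n = 550, the terms are:
  ⌊550/23^1⌋ = ⌊550/23⌋ = 23
  ⌊550/23^2⌋ = ⌊550/529⌋ = 1
(the next term ⌊550/23^3⌋ = 0, terminating the sum). Summing: v_23(550!) = 23 + 1 = 24.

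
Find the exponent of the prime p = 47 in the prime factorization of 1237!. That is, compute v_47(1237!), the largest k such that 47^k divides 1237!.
v_47(1237!) = 26

Legendre's formula: v_p(n!) = Σ_{k ≥ 1} ⌊n / p^k⌋. For p = 47, n = 1237, the terms are:
  ⌊1237/47^1⌋ = ⌊1237/47⌋ = 26
(the next term ⌊1237/47^2⌋ = 0, terminating the sum). Summing: v_47(1237!) = 26 = 26.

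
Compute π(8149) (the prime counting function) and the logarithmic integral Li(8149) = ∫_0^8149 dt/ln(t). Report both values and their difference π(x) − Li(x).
π(8149) = 1023;  Li(8149) ≈ 1042.98;  π(x) − Li(x) ≈ -19.98.

Direct count of primes ≤ 8149 gives π(8149) = 1023. Numerical evaluation of the logarithmic integral gives Li(8149) ≈ 1042.98. The difference π(x) − Li(x) ≈ -19.98 is typically negative for small/moderate x (Li(x) overestimates), though Littlewood's theorem shows this sign changes infinitely often.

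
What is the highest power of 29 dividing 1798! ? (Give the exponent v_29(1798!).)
v_29(1798!) = 64

Legendre's formula: v_p(n!) = Σ_{k ≥ 1} ⌊n / p^k⌋. For p = 29, n = 1798, the terms are:
  ⌊1798/29^1⌋ = ⌊1798/29⌋ = 62
  ⌊1798/29^2⌋ = ⌊1798/841⌋ = 2
(the next term ⌊1798/29^3⌋ = 0, terminating the sum). Summing: v_29(1798!) = 62 + 2 = 64.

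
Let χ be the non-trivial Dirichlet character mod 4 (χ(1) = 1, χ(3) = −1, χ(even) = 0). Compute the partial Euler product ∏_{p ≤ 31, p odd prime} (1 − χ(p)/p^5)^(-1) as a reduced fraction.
∏ = 52015810615424538455317584769582112629834289625/52216435813704314792391924764477903837266444288

The odd primes p ≤ 31 are [3, 5, 7, 11, 13, 17, 19, 23, 29, 31]. For each, χ(p) = 1 if p ≡ 1 mod 4, χ(p) = −1 if p ≡ 3 mod 4. Taking (1 − χ(p)/p^5)^(-1) = p^5/(p^5 − χ(p)): (1 − (-1)/3^5)^(-1) · (1 − (1)/5^5)^(-1) · (1 − (-1)/7^5)^(-1) · (1 − (-1)/11^5)^(-1) · (1 − (1)/13^5)^(-1) · (1 − (1)/17^5)^(-1) · (1 − (-1)/19^5)^(-1) · (1 − (-1)/23^5)^(-1) · (1 − (1)/29^5)^(-1) · (1 − (-1)/31^5)^(-1) = 52015810615424538455317584769582112629834289625/52216435813704314792391924764477903837266444288.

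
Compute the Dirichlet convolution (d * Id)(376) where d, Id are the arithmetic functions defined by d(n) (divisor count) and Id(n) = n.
(d * Id)(376) = 1274

Divisors of 376: [1, 2, 4, 8, 47, 94, 188, 376]. For each d | 376:
  d = 1: d(1) · Id(376/1) = 1 · 376 = 376
  d = 2: d(2) · Id(376/2) = 2 · 188 = 376
  d = 4: d(4) · Id(376/4) = 3 · 94 = 282
  d = 8: d(8) · Id(376/8) = 4 · 47 = 188
  d = 47: d(47) · Id(376/47) = 2 · 8 = 16
  d = 94: d(94) · Id(376/94) = 4 · 4 = 16
  d = 188: d(188) · Id(376/188) = 6 · 2 = 12
  d = 376: d(376) · Id(376/376) = 8 · 1 = 8
Summing: (d * Id)(376) = 376 + 376 + 282 + 188 + 16 + 16 + 12 + 8 = 1274.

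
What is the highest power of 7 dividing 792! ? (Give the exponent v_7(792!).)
v_7(792!) = 131

Legendre's formula: v_p(n!) = Σ_{k ≥ 1} ⌊n / p^k⌋. For p = 7, n = 792, the terms are:
  ⌊792/7^1⌋ = ⌊792/7⌋ = 113
  ⌊792/7^2⌋ = ⌊792/49⌋ = 16
  ⌊792/7^3⌋ = ⌊792/343⌋ = 2
(the next term ⌊792/7^4⌋ = 0, terminating the sum). Summing: v_7(792!) = 113 + 16 + 2 = 131.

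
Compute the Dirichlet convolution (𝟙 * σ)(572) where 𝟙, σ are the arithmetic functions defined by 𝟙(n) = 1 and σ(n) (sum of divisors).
(𝟙 * σ)(572) = 2145

Divisors of 572: [1, 2, 4, 11, 13, 22, 26, 44, 52, 143, 286, 572]. For each d | 572:
  d = 1: 𝟙(1) · σ(572/1) = 1 · 1176 = 1176
  d = 2: 𝟙(2) · σ(572/2) = 1 · 504 = 504
  d = 4: 𝟙(4) · σ(572/4) = 1 · 168 = 168
  d = 11: 𝟙(11) · σ(572/11) = 1 · 98 = 98
  d = 13: 𝟙(13) · σ(572/13) = 1 · 84 = 84
  d = 22: 𝟙(22) · σ(572/22) = 1 · 42 = 42
  d = 26: 𝟙(26) · σ(572/26) = 1 · 36 = 36
  d = 44: 𝟙(44) · σ(572/44) = 1 · 14 = 14
  d = 52: 𝟙(52) · σ(572/52) = 1 · 12 = 12
  d = 143: 𝟙(143) · σ(572/143) = 1 · 7 = 7
  d = 286: 𝟙(286) · σ(572/286) = 1 · 3 = 3
  d = 572: 𝟙(572) · σ(572/572) = 1 · 1 = 1
Summing: (𝟙 * σ)(572) = 1176 + 504 + 168 + 98 + 84 + 42 + 36 + 14 + 12 + 7 + 3 + 1 = 2145.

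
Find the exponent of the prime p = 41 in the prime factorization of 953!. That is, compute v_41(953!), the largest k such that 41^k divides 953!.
v_41(953!) = 23

Legendre's formula: v_p(n!) = Σ_{k ≥ 1} ⌊n / p^k⌋. For p = 41, n = 953, the terms are:
  ⌊953/41^1⌋ = ⌊953/41⌋ = 23
(the next term ⌊953/41^2⌋ = 0, terminating the sum). Summing: v_41(953!) = 23 = 23.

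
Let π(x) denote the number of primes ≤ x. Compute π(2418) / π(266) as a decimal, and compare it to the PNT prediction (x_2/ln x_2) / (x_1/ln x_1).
π(2418)/π(266) = 359/56 ≈ 6.4107;  PNT prediction ≈ 6.5149.

π(266) = 56 and π(2418) = 359, so π(2418)/π(266) ≈ 6.4107. The PNT-predicted ratio is (2418/ln(2418)) / (266/ln(266)) ≈ 6.5149. The two agree to within a few percent, as expected.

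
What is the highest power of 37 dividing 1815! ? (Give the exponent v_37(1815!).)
v_37(1815!) = 50

Legendre's formula: v_p(n!) = Σ_{k ≥ 1} ⌊n / p^k⌋. For p = 37, n = 1815, the terms are:
  ⌊1815/37^1⌋ = ⌊1815/37⌋ = 49
  ⌊1815/37^2⌋ = ⌊1815/1369⌋ = 1
(the next term ⌊1815/37^3⌋ = 0, terminating the sum). Summing: v_37(1815!) = 49 + 1 = 50.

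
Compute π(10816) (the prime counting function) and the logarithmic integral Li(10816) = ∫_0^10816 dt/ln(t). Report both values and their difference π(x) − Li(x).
π(10816) = 1315;  Li(10816) ≈ 1334.35;  π(x) − Li(x) ≈ -19.35.

Direct count of primes ≤ 10816 gives π(10816) = 1315. Numerical evaluation of the logarithmic integral gives Li(10816) ≈ 1334.35. The difference π(x) − Li(x) ≈ -19.35 is typically negative for small/moderate x (Li(x) overestimates), though Littlewood's theorem shows this sign changes infinitely often.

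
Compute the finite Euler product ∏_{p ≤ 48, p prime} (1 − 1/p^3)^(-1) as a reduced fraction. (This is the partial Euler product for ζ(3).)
∏ = 1417934272824755236225375034446860319/1179638474528270622029363943840940032

The primes p ≤ 48 are [2, 3, 5, 7, 11, 13, 17, 19, 23, 29, 31, 37, 41, 43, 47]. For each prime, (1 − 1/p^3)^(-1) = p^3 / (p^3 − 1). The product is (1 − 1/2^3)^(-1), (1 − 1/3^3)^(-1), (1 − 1/5^3)^(-1), (1 − 1/7^3)^(-1), (1 − 1/11^3)^(-1), (1 − 1/13^3)^(-1), (1 − 1/17^3)^(-1), (1 − 1/19^3)^(-1), (1 − 1/23^3)^(-1), (1 − 1/29^3)^(-1), (1 − 1/31^3)^(-1), (1 − 1/37^3)^(-1), (1 − 1/41^3)^(-1), (1 − 1/43^3)^(-1), (1 − 1/47^3)^(-1) = ∏ p^3 / (p^3 − 1) = 1417934272824755236225375034446860319/1179638474528270622029363943840940032.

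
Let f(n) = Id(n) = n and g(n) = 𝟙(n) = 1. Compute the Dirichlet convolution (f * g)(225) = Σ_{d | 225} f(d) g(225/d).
(Id * 𝟙)(225) = 403

Divisors of 225: [1, 3, 5, 9, 15, 25, 45, 75, 225]. For each d | 225:
  d = 1: Id(1) · 𝟙(225/1) = 1 · 1 = 1
  d = 3: Id(3) · 𝟙(225/3) = 3 · 1 = 3
  d = 5: Id(5) · 𝟙(225/5) = 5 · 1 = 5
  d = 9: Id(9) · 𝟙(225/9) = 9 · 1 = 9
  d = 15: Id(15) · 𝟙(225/15) = 15 · 1 = 15
  d = 25: Id(25) · 𝟙(225/25) = 25 · 1 = 25
  d = 45: Id(45) · 𝟙(225/45) = 45 · 1 = 45
  d = 75: Id(75) · 𝟙(225/75) = 75 · 1 = 75
  d = 225: Id(225) · 𝟙(225/225) = 225 · 1 = 225
Summing: (Id * 𝟙)(225) = 1 + 3 + 5 + 9 + 15 + 25 + 45 + 75 + 225 = 403.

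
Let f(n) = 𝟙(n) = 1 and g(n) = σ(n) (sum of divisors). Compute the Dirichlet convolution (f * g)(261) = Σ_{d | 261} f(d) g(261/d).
(𝟙 * σ)(261) = 558

Divisors of 261: [1, 3, 9, 29, 87, 261]. For each d | 261:
  d = 1: 𝟙(1) · σ(261/1) = 1 · 390 = 390
  d = 3: 𝟙(3) · σ(261/3) = 1 · 120 = 120
  d = 9: 𝟙(9) · σ(261/9) = 1 · 30 = 30
  d = 29: 𝟙(29) · σ(261/29) = 1 · 13 = 13
  d = 87: 𝟙(87) · σ(261/87) = 1 · 4 = 4
  d = 261: 𝟙(261) · σ(261/261) = 1 · 1 = 1
Summing: (𝟙 * σ)(261) = 390 + 120 + 30 + 13 + 4 + 1 = 558.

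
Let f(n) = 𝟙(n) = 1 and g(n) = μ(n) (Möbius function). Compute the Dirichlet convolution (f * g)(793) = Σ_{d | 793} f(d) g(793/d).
(𝟙 * μ)(793) = 0

Divisors of 793: [1, 13, 61, 793]. For each d | 793:
  d = 1: 𝟙(1) · μ(793/1) = 1 · 1 = 1
  d = 13: 𝟙(13) · μ(793/13) = 1 · -1 = -1
  d = 61: 𝟙(61) · μ(793/61) = 1 · -1 = -1
  d = 793: 𝟙(793) · μ(793/793) = 1 · 1 = 1
Summing: (𝟙 * μ)(793) = 1 + -1 + -1 + 1 = 0.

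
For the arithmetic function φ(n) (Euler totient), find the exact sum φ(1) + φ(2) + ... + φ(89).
Σ_{n ≤ 89} φ(n) = 2456

Compute φ(n) for each 1 ≤ n ≤ 89: φ(1) = 1, φ(2) = 1, φ(3) = 2, φ(4) = 2, φ(5) = 4, φ(6) = 2, φ(7) = 6, φ(8) = 4, φ(9) = 6, φ(10) = 4, φ(11) = 10, φ(12) = 4, φ(13) = 12, φ(14) = 6, φ(15) = 8, φ(16) = 8, φ(17) = 16, φ(18) = 6, φ(19) = 18, φ(20) = 8, φ(21) = 12, φ(22) = 10, φ(23) = 22, φ(24) = 8, φ(25) = 20, φ(26) = 12, φ(27) = 18, φ(28) = 12, φ(29) = 28, φ(30) = 8, φ(31) = 30, φ(32) = 16, φ(33) = 20, φ(34) = 16, φ(35) = 24, φ(36) = 12, φ(37) = 36, φ(38) = 18, φ(39) = 24, φ(40) = 16, φ(41) = 40, φ(42) = 12, φ(43) = 42, φ(44) = 20, φ(45) = 24, φ(46) = 22, φ(47) = 46, φ(48) = 16, φ(49) = 42, φ(50) = 20, φ(51) = 32, φ(52) = 24, φ(53) = 52, φ(54) = 18, φ(55) = 40, φ(56) = 24, φ(57) = 36, φ(58) = 28, φ(59) = 58, φ(60) = 16, φ(61) = 60, φ(62) = 30, φ(63) = 36, φ(64) = 32, φ(65) = 48, φ(66) = 20, φ(67) = 66, φ(68) = 32, φ(69) = 44, φ(70) = 24, φ(71) = 70, φ(72) = 24, φ(73) = 72, φ(74) = 36, φ(75) = 40, φ(76) = 36, φ(77) = 60, φ(78) = 24, φ(79) = 78, φ(80) = 32, φ(81) = 54, φ(82) = 40, φ(83) = 82, φ(84) = 24, φ(85) = 64, φ(86) = 42, φ(87) = 56, φ(88) = 40, φ(89) = 88. Summing all 89 values: 2456. (Average order: Σ_{n ≤ x} φ(n) ~ (3/π²) x². For x = 89, (3/π²)·89² ≈ 2407.70.)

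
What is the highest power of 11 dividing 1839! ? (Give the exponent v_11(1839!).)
v_11(1839!) = 183

Legendre's formula: v_p(n!) = Σ_{k ≥ 1} ⌊n / p^k⌋. For p = 11, n = 1839, the terms are:
  ⌊1839/11^1⌋ = ⌊1839/11⌋ = 167
  ⌊1839/11^2⌋ = ⌊1839/121⌋ = 15
  ⌊1839/11^3⌋ = ⌊1839/1331⌋ = 1
(the next term ⌊1839/11^4⌋ = 0, terminating the sum). Summing: v_11(1839!) = 167 + 15 + 1 = 183.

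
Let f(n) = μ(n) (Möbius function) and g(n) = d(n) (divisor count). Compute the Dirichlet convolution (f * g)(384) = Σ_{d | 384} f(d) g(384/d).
(μ * d)(384) = 1

Divisors of 384: [1, 2, 3, 4, 6, 8, 12, 16, 24, 32, 48, 64, 96, 128, 192, 384]. For each d | 384:
  d = 1: μ(1) · d(384/1) = 1 · 16 = 16
  d = 2: μ(2) · d(384/2) = -1 · 14 = -14
  d = 3: μ(3) · d(384/3) = -1 · 8 = -8
  d = 4: μ(4) · d(384/4) = 0 · 12 = 0
  d = 6: μ(6) · d(384/6) = 1 · 7 = 7
  d = 8: μ(8) · d(384/8) = 0 · 10 = 0
  d = 12: μ(12) · d(384/12) = 0 · 6 = 0
  d = 16: μ(16) · d(384/16) = 0 · 8 = 0
  d = 24: μ(24) · d(384/24) = 0 · 5 = 0
  d = 32: μ(32) · d(384/32) = 0 · 6 = 0
  d = 48: μ(48) · d(384/48) = 0 · 4 = 0
  d = 64: μ(64) · d(384/64) = 0 · 4 = 0
  d = 96: μ(96) · d(384/96) = 0 · 3 = 0
  d = 128: μ(128) · d(384/128) = 0 · 2 = 0
  d = 192: μ(192) · d(384/192) = 0 · 2 = 0
  d = 384: μ(384) · d(384/384) = 0 · 1 = 0
Summing: (μ * d)(384) = 16 + -14 + -8 + 0 + 7 + 0 + 0 + 0 + 0 + 0 + 0 + 0 + 0 + 0 + 0 + 0 = 1.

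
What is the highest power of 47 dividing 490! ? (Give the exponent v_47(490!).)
v_47(490!) = 10

Legendre's formula: v_p(n!) = Σ_{k ≥ 1} ⌊n / p^k⌋. For p = 47, n = 490, the terms are:
  ⌊490/47^1⌋ = ⌊490/47⌋ = 10
(the next term ⌊490/47^2⌋ = 0, terminating the sum). Summing: v_47(490!) = 10 = 10.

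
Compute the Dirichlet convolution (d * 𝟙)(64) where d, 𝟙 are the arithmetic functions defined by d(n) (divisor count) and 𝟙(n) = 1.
(d * 𝟙)(64) = 28

Divisors of 64: [1, 2, 4, 8, 16, 32, 64]. For each d | 64:
  d = 1: d(1) · 𝟙(64/1) = 1 · 1 = 1
  d = 2: d(2) · 𝟙(64/2) = 2 · 1 = 2
  d = 4: d(4) · 𝟙(64/4) = 3 · 1 = 3
  d = 8: d(8) · 𝟙(64/8) = 4 · 1 = 4
  d = 16: d(16) · 𝟙(64/16) = 5 · 1 = 5
  d = 32: d(32) · 𝟙(64/32) = 6 · 1 = 6
  d = 64: d(64) · 𝟙(64/64) = 7 · 1 = 7
Summing: (d * 𝟙)(64) = 1 + 2 + 3 + 4 + 5 + 6 + 7 = 28.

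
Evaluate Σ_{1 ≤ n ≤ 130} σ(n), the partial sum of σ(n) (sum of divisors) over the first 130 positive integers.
Σ_{n ≤ 130} σ(n) = 13963

Compute σ(n) for each 1 ≤ n ≤ 130: σ(1) = 1, σ(2) = 3, σ(3) = 4, σ(4) = 7, σ(5) = 6, σ(6) = 12, σ(7) = 8, σ(8) = 15, σ(9) = 13, σ(10) = 18, σ(11) = 12, σ(12) = 28, σ(13) = 14, σ(14) = 24, σ(15) = 24, σ(16) = 31, σ(17) = 18, σ(18) = 39, σ(19) = 20, σ(20) = 42, σ(21) = 32, σ(22) = 36, σ(23) = 24, σ(24) = 60, σ(25) = 31, σ(26) = 42, σ(27) = 40, σ(28) = 56, σ(29) = 30, σ(30) = 72, σ(31) = 32, σ(32) = 63, σ(33) = 48, σ(34) = 54, σ(35) = 48, σ(36) = 91, σ(37) = 38, σ(38) = 60, σ(39) = 56, σ(40) = 90, σ(41) = 42, σ(42) = 96, σ(43) = 44, σ(44) = 84, σ(45) = 78, σ(46) = 72, σ(47) = 48, σ(48) = 124, σ(49) = 57, σ(50) = 93, σ(51) = 72, σ(52) = 98, σ(53) = 54, σ(54) = 120, σ(55) = 72, σ(56) = 120, σ(57) = 80, σ(58) = 90, σ(59) = 60, σ(60) = 168, σ(61) = 62, σ(62) = 96, σ(63) = 104, σ(64) = 127, σ(65) = 84, σ(66) = 144, σ(67) = 68, σ(68) = 126, σ(69) = 96, σ(70) = 144, σ(71) = 72, σ(72) = 195, σ(73) = 74, σ(74) = 114, σ(75) = 124, σ(76) = 140, σ(77) = 96, σ(78) = 168, σ(79) = 80, σ(80) = 186, σ(81) = 121, σ(82) = 126, σ(83) = 84, σ(84) = 224, σ(85) = 108, σ(86) = 132, σ(87) = 120, σ(88) = 180, σ(89) = 90, σ(90) = 234, σ(91) = 112, σ(92) = 168, σ(93) = 128, σ(94) = 144, σ(95) = 120, σ(96) = 252, σ(97) = 98, σ(98) = 171, σ(99) = 156, σ(100) = 217, σ(101) = 102, σ(102) = 216, σ(103) = 104, σ(104) = 210, σ(105) = 192, σ(106) = 162, σ(107) = 108, σ(108) = 280, σ(109) = 110, σ(110) = 216, σ(111) = 152, σ(112) = 248, σ(113) = 114, σ(114) = 240, σ(115) = 144, σ(116) = 210, σ(117) = 182, σ(118) = 180, σ(119) = 144, σ(120) = 360, σ(121) = 133, σ(122) = 186, σ(123) = 168, σ(124) = 224, σ(125) = 156, σ(126) = 312, σ(127) = 128, σ(128) = 255, σ(129) = 176, σ(130) = 252. Summing all 130 values: 13963. (Average order: Σ_{n ≤ x} σ(n) ~ (π²/12) x². For x = 130, (π²/12)·130² ≈ 13899.69.)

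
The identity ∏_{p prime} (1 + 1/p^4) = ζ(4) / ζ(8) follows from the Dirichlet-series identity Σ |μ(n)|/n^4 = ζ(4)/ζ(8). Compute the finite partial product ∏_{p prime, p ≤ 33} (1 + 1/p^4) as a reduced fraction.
∏ = 377183486665353545574471751056805902016576/349915921480385530721123181536044923530625

The primes p ≤ 33 are [2, 3, 5, 7, 11, 13, 17, 19, 23, 29, 31]. For each, (1 + 1/p^4) = (p^4 + 1)/p^4. Multiplying these fractions over p ∈ [2, 3, 5, 7, 11, 13, 17, 19, 23, 29, 31] gives 377183486665353545574471751056805902016576/349915921480385530721123181536044923530625. (In the limit P → ∞ this tends to ζ(4)/ζ(8).)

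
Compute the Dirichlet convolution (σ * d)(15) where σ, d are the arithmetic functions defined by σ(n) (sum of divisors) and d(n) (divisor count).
(σ * d)(15) = 48

Divisors of 15: [1, 3, 5, 15]. For each d | 15:
  d = 1: σ(1) · d(15/1) = 1 · 4 = 4
  d = 3: σ(3) · d(15/3) = 4 · 2 = 8
  d = 5: σ(5) · d(15/5) = 6 · 2 = 12
  d = 15: σ(15) · d(15/15) = 24 · 1 = 24
Summing: (σ * d)(15) = 4 + 8 + 12 + 24 = 48.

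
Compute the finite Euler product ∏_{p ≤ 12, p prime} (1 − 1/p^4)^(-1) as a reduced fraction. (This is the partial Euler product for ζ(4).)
∏ = 35153041/32481280

The primes p ≤ 12 are [2, 3, 5, 7, 11]. For each prime, (1 − 1/p^4)^(-1) = p^4 / (p^4 − 1). The product is (1 − 1/2^4)^(-1), (1 − 1/3^4)^(-1), (1 − 1/5^4)^(-1), (1 − 1/7^4)^(-1), (1 − 1/11^4)^(-1) = ∏ p^4 / (p^4 − 1) = 35153041/32481280.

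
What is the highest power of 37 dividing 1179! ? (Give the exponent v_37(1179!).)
v_37(1179!) = 31

Legendre's formula: v_p(n!) = Σ_{k ≥ 1} ⌊n / p^k⌋. For p = 37, n = 1179, the terms are:
  ⌊1179/37^1⌋ = ⌊1179/37⌋ = 31
(the next term ⌊1179/37^2⌋ = 0, terminating the sum). Summing: v_37(1179!) = 31 = 31.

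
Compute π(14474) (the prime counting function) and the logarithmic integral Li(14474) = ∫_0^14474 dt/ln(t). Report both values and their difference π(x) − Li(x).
π(14474) = 1696;  Li(14474) ≈ 1721.82;  π(x) − Li(x) ≈ -25.82.

Direct count of primes ≤ 14474 gives π(14474) = 1696. Numerical evaluation of the logarithmic integral gives Li(14474) ≈ 1721.82. The difference π(x) − Li(x) ≈ -25.82 is typically negative for small/moderate x (Li(x) overestimates), though Littlewood's theorem shows this sign changes infinitely often.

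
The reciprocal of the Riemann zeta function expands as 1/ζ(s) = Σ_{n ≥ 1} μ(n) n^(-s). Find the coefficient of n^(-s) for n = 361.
μ(361) = 0

Factor n = 361 = 19^2. μ(n) = 0 if any exponent ≥ 2 (not squarefree); otherwise μ(n) = (−1)^{ω(n)} where ω(n) is the number of distinct prime factors. Applying: μ(361) = 0.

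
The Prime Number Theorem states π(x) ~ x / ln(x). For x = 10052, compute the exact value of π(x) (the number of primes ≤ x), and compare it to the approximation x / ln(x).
π(10052) = 1233;  x/ln(x) ≈ 1090.77;  relative error ≈ 11.54%.

Directly count primes up to 10052: π(10052) = 1233. The PNT approximation gives 10052/ln(10052) ≈ 10052/9.21553 ≈ 1090.77. Relative error (π(x) − x/ln(x)) / π(x) ≈ 11.54%; the approximation is known to undercount slightly (Li(x) is a better estimate).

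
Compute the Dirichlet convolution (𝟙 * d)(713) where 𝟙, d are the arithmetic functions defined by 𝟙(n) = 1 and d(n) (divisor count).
(𝟙 * d)(713) = 9

Divisors of 713: [1, 23, 31, 713]. For each d | 713:
  d = 1: 𝟙(1) · d(713/1) = 1 · 4 = 4
  d = 23: 𝟙(23) · d(713/23) = 1 · 2 = 2
  d = 31: 𝟙(31) · d(713/31) = 1 · 2 = 2
  d = 713: 𝟙(713) · d(713/713) = 1 · 1 = 1
Summing: (𝟙 * d)(713) = 4 + 2 + 2 + 1 = 9.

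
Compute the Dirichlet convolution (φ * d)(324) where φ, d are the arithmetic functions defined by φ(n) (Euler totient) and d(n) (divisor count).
(φ * d)(324) = 847

Divisors of 324: [1, 2, 3, 4, 6, 9, 12, 18, 27, 36, 54, 81, 108, 162, 324]. For each d | 324:
  d = 1: φ(1) · d(324/1) = 1 · 15 = 15
  d = 2: φ(2) · d(324/2) = 1 · 10 = 10
  d = 3: φ(3) · d(324/3) = 2 · 12 = 24
  d = 4: φ(4) · d(324/4) = 2 · 5 = 10
  d = 6: φ(6) · d(324/6) = 2 · 8 = 16
  d = 9: φ(9) · d(324/9) = 6 · 9 = 54
  d = 12: φ(12) · d(324/12) = 4 · 4 = 16
  d = 18: φ(18) · d(324/18) = 6 · 6 = 36
  d = 27: φ(27) · d(324/27) = 18 · 6 = 108
  d = 36: φ(36) · d(324/36) = 12 · 3 = 36
  d = 54: φ(54) · d(324/54) = 18 · 4 = 72
  d = 81: φ(81) · d(324/81) = 54 · 3 = 162
  d = 108: φ(108) · d(324/108) = 36 · 2 = 72
  d = 162: φ(162) · d(324/162) = 54 · 2 = 108
  d = 324: φ(324) · d(324/324) = 108 · 1 = 108
Summing: (φ * d)(324) = 15 + 10 + 24 + 10 + 16 + 54 + 16 + 36 + 108 + 36 + 72 + 162 + 72 + 108 + 108 = 847.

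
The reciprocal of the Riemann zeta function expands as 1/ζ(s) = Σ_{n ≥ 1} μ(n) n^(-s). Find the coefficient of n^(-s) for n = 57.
μ(57) = 1

Factor n = 57 = 3 · 19. μ(n) = 0 if any exponent ≥ 2 (not squarefree); otherwise μ(n) = (−1)^{ω(n)} where ω(n) is the number of distinct prime factors. Applying: μ(57) = 1.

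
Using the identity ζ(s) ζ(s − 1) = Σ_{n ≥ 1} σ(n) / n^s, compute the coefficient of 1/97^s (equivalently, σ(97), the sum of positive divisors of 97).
σ(97) = 98

In the product (Σ m^0/m^s)(Σ k / k^s) = Σ (Σ_{d | n} d) / n^s, the coefficient of 1/n^s is σ(n) = Σ_{d | n} d. For n = 97, divisors are [1, 97]; summing: σ(97) = 98.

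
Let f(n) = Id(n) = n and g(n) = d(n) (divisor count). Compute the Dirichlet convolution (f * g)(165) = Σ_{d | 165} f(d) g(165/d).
(Id * d)(165) = 455

Divisors of 165: [1, 3, 5, 11, 15, 33, 55, 165]. For each d | 165:
  d = 1: Id(1) · d(165/1) = 1 · 8 = 8
  d = 3: Id(3) · d(165/3) = 3 · 4 = 12
  d = 5: Id(5) · d(165/5) = 5 · 4 = 20
  d = 11: Id(11) · d(165/11) = 11 · 4 = 44
  d = 15: Id(15) · d(165/15) = 15 · 2 = 30
  d = 33: Id(33) · d(165/33) = 33 · 2 = 66
  d = 55: Id(55) · d(165/55) = 55 · 2 = 110
  d = 165: Id(165) · d(165/165) = 165 · 1 = 165
Summing: (Id * d)(165) = 8 + 12 + 20 + 44 + 30 + 66 + 110 + 165 = 455.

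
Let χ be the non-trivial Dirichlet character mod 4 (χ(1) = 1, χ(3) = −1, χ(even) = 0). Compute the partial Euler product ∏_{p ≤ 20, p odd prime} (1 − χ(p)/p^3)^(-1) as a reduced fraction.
∏ = 2463517706231725/2542314678779904

The odd primes p ≤ 20 are [3, 5, 7, 11, 13, 17, 19]. For each, χ(p) = 1 if p ≡ 1 mod 4, χ(p) = −1 if p ≡ 3 mod 4. Taking (1 − χ(p)/p^3)^(-1) = p^3/(p^3 − χ(p)): (1 − (-1)/3^3)^(-1) · (1 − (1)/5^3)^(-1) · (1 − (-1)/7^3)^(-1) · (1 − (-1)/11^3)^(-1) · (1 − (1)/13^3)^(-1) · (1 − (1)/17^3)^(-1) · (1 − (-1)/19^3)^(-1) = 2463517706231725/2542314678779904.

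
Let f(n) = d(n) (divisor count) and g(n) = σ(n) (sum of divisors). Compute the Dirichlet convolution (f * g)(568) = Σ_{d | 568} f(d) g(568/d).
(d * σ)(568) = 3108

Divisors of 568: [1, 2, 4, 8, 71, 142, 284, 568]. For each d | 568:
  d = 1: d(1) · σ(568/1) = 1 · 1080 = 1080
  d = 2: d(2) · σ(568/2) = 2 · 504 = 1008
  d = 4: d(4) · σ(568/4) = 3 · 216 = 648
  d = 8: d(8) · σ(568/8) = 4 · 72 = 288
  d = 71: d(71) · σ(568/71) = 2 · 15 = 30
  d = 142: d(142) · σ(568/142) = 4 · 7 = 28
  d = 284: d(284) · σ(568/284) = 6 · 3 = 18
  d = 568: d(568) · σ(568/568) = 8 · 1 = 8
Summing: (d * σ)(568) = 1080 + 1008 + 648 + 288 + 30 + 28 + 18 + 8 = 3108.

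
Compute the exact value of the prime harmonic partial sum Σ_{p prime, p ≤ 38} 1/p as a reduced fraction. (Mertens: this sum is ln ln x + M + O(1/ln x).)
Σ 1/p = 11819186711467/7420738134810

π(38) = 12, so the primes ≤ 38 are [2, 3, 5, 7, 11, 13, 17, 19, 23, 29, 31, 37]. Summing 1/p over these primes: 11819186711467/7420738134810 ≈ 1.5927. Mertens estimate ln ln(38) + 0.2615 ≈ 1.5528.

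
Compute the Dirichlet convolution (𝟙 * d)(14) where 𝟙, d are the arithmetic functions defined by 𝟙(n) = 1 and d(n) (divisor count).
(𝟙 * d)(14) = 9

Divisors of 14: [1, 2, 7, 14]. For each d | 14:
  d = 1: 𝟙(1) · d(14/1) = 1 · 4 = 4
  d = 2: 𝟙(2) · d(14/2) = 1 · 2 = 2
  d = 7: 𝟙(7) · d(14/7) = 1 · 2 = 2
  d = 14: 𝟙(14) · d(14/14) = 1 · 1 = 1
Summing: (𝟙 * d)(14) = 4 + 2 + 2 + 1 = 9.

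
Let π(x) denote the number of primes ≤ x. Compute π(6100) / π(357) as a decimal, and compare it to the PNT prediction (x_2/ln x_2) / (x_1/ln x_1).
π(6100)/π(357) = 795/71 ≈ 11.1972;  PNT prediction ≈ 11.5226.

π(357) = 71 and π(6100) = 795, so π(6100)/π(357) ≈ 11.1972. The PNT-predicted ratio is (6100/ln(6100)) / (357/ln(357)) ≈ 11.5226. The two agree to within a few percent, as expected.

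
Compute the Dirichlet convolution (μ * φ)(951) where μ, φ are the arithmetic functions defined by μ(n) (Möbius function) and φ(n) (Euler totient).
(μ * φ)(951) = 315

Divisors of 951: [1, 3, 317, 951]. For each d | 951:
  d = 1: μ(1) · φ(951/1) = 1 · 632 = 632
  d = 3: μ(3) · φ(951/3) = -1 · 316 = -316
  d = 317: μ(317) · φ(951/317) = -1 · 2 = -2
  d = 951: μ(951) · φ(951/951) = 1 · 1 = 1
Summing: (μ * φ)(951) = 632 + -316 + -2 + 1 = 315.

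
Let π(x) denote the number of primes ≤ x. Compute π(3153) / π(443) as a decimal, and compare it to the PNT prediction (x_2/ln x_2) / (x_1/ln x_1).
π(3153)/π(443) = 446/86 ≈ 5.1860;  PNT prediction ≈ 5.3835.

π(443) = 86 and π(3153) = 446, so π(3153)/π(443) ≈ 5.1860. The PNT-predicted ratio is (3153/ln(3153)) / (443/ln(443)) ≈ 5.3835. The two agree to within a few percent, as expected.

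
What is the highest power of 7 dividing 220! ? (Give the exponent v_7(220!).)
v_7(220!) = 35

Legendre's formula: v_p(n!) = Σ_{k ≥ 1} ⌊n / p^k⌋. For p = 7, n = 220, the terms are:
  ⌊220/7^1⌋ = ⌊220/7⌋ = 31
  ⌊220/7^2⌋ = ⌊220/49⌋ = 4
(the next term ⌊220/7^3⌋ = 0, terminating the sum). Summing: v_7(220!) = 31 + 4 = 35.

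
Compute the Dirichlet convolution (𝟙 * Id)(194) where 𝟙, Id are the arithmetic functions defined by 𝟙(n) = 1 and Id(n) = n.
(𝟙 * Id)(194) = 294

Divisors of 194: [1, 2, 97, 194]. For each d | 194:
  d = 1: 𝟙(1) · Id(194/1) = 1 · 194 = 194
  d = 2: 𝟙(2) · Id(194/2) = 1 · 97 = 97
  d = 97: 𝟙(97) · Id(194/97) = 1 · 2 = 2
  d = 194: 𝟙(194) · Id(194/194) = 1 · 1 = 1
Summing: (𝟙 * Id)(194) = 194 + 97 + 2 + 1 = 294.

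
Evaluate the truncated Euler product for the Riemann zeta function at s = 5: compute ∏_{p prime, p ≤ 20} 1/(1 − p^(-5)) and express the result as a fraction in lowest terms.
∏ = 995488417328655275157507375/960036697434231116505428608

The primes p ≤ 20 are [2, 3, 5, 7, 11, 13, 17, 19]. For each prime, (1 − 1/p^5)^(-1) = p^5 / (p^5 − 1). The product is (1 − 1/2^5)^(-1), (1 − 1/3^5)^(-1), (1 − 1/5^5)^(-1), (1 − 1/7^5)^(-1), (1 − 1/11^5)^(-1), (1 − 1/13^5)^(-1), (1 − 1/17^5)^(-1), (1 − 1/19^5)^(-1) = ∏ p^5 / (p^5 − 1) = 995488417328655275157507375/960036697434231116505428608.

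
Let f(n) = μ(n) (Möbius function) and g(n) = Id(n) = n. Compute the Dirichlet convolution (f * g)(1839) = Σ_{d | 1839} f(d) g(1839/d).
(μ * Id)(1839) = 1224

Divisors of 1839: [1, 3, 613, 1839]. For each d | 1839:
  d = 1: μ(1) · Id(1839/1) = 1 · 1839 = 1839
  d = 3: μ(3) · Id(1839/3) = -1 · 613 = -613
  d = 613: μ(613) · Id(1839/613) = -1 · 3 = -3
  d = 1839: μ(1839) · Id(1839/1839) = 1 · 1 = 1
Summing: (μ * Id)(1839) = 1839 + -613 + -3 + 1 = 1224.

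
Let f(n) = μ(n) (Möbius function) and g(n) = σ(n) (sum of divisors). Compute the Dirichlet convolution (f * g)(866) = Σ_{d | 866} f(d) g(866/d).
(μ * σ)(866) = 866

Divisors of 866: [1, 2, 433, 866]. For each d | 866:
  d = 1: μ(1) · σ(866/1) = 1 · 1302 = 1302
  d = 2: μ(2) · σ(866/2) = -1 · 434 = -434
  d = 433: μ(433) · σ(866/433) = -1 · 3 = -3
  d = 866: μ(866) · σ(866/866) = 1 · 1 = 1
Summing: (μ * σ)(866) = 1302 + -434 + -3 + 1 = 866.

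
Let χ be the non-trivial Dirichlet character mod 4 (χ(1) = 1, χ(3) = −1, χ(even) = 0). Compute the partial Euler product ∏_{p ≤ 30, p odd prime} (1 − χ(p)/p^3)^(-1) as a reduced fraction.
∏ = 332738560088645051275/343395528292159193088

The odd primes p ≤ 30 are [3, 5, 7, 11, 13, 17, 19, 23, 29]. For each, χ(p) = 1 if p ≡ 1 mod 4, χ(p) = −1 if p ≡ 3 mod 4. Taking (1 − χ(p)/p^3)^(-1) = p^3/(p^3 − χ(p)): (1 − (-1)/3^3)^(-1) · (1 − (1)/5^3)^(-1) · (1 − (-1)/7^3)^(-1) · (1 − (-1)/11^3)^(-1) · (1 − (1)/13^3)^(-1) · (1 − (1)/17^3)^(-1) · (1 − (-1)/19^3)^(-1) · (1 − (-1)/23^3)^(-1) · (1 − (1)/29^3)^(-1) = 332738560088645051275/343395528292159193088.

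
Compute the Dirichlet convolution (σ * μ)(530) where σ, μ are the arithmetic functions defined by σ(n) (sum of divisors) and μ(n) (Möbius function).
(σ * μ)(530) = 530

Divisors of 530: [1, 2, 5, 10, 53, 106, 265, 530]. For each d | 530:
  d = 1: σ(1) · μ(530/1) = 1 · -1 = -1
  d = 2: σ(2) · μ(530/2) = 3 · 1 = 3
  d = 5: σ(5) · μ(530/5) = 6 · 1 = 6
  d = 10: σ(10) · μ(530/10) = 18 · -1 = -18
  d = 53: σ(53) · μ(530/53) = 54 · 1 = 54
  d = 106: σ(106) · μ(530/106) = 162 · -1 = -162
  d = 265: σ(265) · μ(530/265) = 324 · -1 = -324
  d = 530: σ(530) · μ(530/530) = 972 · 1 = 972
Summing: (σ * μ)(530) = -1 + 3 + 6 + -18 + 54 + -162 + -324 + 972 = 530.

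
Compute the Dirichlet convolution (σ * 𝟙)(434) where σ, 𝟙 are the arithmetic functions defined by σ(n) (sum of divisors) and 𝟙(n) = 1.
(σ * 𝟙)(434) = 1188

Divisors of 434: [1, 2, 7, 14, 31, 62, 217, 434]. For each d | 434:
  d = 1: σ(1) · 𝟙(434/1) = 1 · 1 = 1
  d = 2: σ(2) · 𝟙(434/2) = 3 · 1 = 3
  d = 7: σ(7) · 𝟙(434/7) = 8 · 1 = 8
  d = 14: σ(14) · 𝟙(434/14) = 24 · 1 = 24
  d = 31: σ(31) · 𝟙(434/31) = 32 · 1 = 32
  d = 62: σ(62) · 𝟙(434/62) = 96 · 1 = 96
  d = 217: σ(217) · 𝟙(434/217) = 256 · 1 = 256
  d = 434: σ(434) · 𝟙(434/434) = 768 · 1 = 768
Summing: (σ * 𝟙)(434) = 1 + 3 + 8 + 24 + 32 + 96 + 256 + 768 = 1188.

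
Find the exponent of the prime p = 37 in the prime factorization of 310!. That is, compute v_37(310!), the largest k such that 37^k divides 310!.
v_37(310!) = 8

Legendre's formula: v_p(n!) = Σ_{k ≥ 1} ⌊n / p^k⌋. For p = 37, n = 310, the terms are:
  ⌊310/37^1⌋ = ⌊310/37⌋ = 8
(the next term ⌊310/37^2⌋ = 0, terminating the sum). Summing: v_37(310!) = 8 = 8.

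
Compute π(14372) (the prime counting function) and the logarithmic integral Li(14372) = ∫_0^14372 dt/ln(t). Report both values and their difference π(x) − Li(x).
π(14372) = 1684;  Li(14372) ≈ 1711.17;  π(x) − Li(x) ≈ -27.17.

Direct count of primes ≤ 14372 gives π(14372) = 1684. Numerical evaluation of the logarithmic integral gives Li(14372) ≈ 1711.17. The difference π(x) − Li(x) ≈ -27.17 is typically negative for small/moderate x (Li(x) overestimates), though Littlewood's theorem shows this sign changes infinitely often.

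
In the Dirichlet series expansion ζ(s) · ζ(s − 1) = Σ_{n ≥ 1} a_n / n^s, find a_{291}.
σ(291) = 392

In the product (Σ m^0/m^s)(Σ k / k^s) = Σ (Σ_{d | n} d) / n^s, the coefficient of 1/n^s is σ(n) = Σ_{d | n} d. For n = 291, divisors are [1, 3, 97, 291]; summing: σ(291) = 392.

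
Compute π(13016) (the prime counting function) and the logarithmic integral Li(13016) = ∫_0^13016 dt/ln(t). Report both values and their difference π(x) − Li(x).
π(13016) = 1551;  Li(13016) ≈ 1568.80;  π(x) − Li(x) ≈ -17.80.

Direct count of primes ≤ 13016 gives π(13016) = 1551. Numerical evaluation of the logarithmic integral gives Li(13016) ≈ 1568.80. The difference π(x) − Li(x) ≈ -17.80 is typically negative for small/moderate x (Li(x) overestimates), though Littlewood's theorem shows this sign changes infinitely often.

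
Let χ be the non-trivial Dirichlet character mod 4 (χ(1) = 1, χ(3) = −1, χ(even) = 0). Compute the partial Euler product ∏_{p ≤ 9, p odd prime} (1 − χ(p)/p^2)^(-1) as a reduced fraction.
∏ = 147/160

The odd primes p ≤ 9 are [3, 5, 7]. For each, χ(p) = 1 if p ≡ 1 mod 4, χ(p) = −1 if p ≡ 3 mod 4. Taking (1 − χ(p)/p^2)^(-1) = p^2/(p^2 − χ(p)): (1 − (-1)/3^2)^(-1) · (1 − (1)/5^2)^(-1) · (1 − (-1)/7^2)^(-1) = 147/160.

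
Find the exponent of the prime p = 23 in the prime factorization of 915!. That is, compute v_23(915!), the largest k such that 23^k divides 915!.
v_23(915!) = 40

Legendre's formula: v_p(n!) = Σ_{k ≥ 1} ⌊n / p^k⌋. For p = 23, n = 915, the terms are:
  ⌊915/23^1⌋ = ⌊915/23⌋ = 39
  ⌊915/23^2⌋ = ⌊915/529⌋ = 1
(the next term ⌊915/23^3⌋ = 0, terminating the sum). Summing: v_23(915!) = 39 + 1 = 40.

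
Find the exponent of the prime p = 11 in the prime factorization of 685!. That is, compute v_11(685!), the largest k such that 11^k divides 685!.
v_11(685!) = 67

Legendre's formula: v_p(n!) = Σ_{k ≥ 1} ⌊n / p^k⌋. For p = 11, n = 685, the terms are:
  ⌊685/11^1⌋ = ⌊685/11⌋ = 62
  ⌊685/11^2⌋ = ⌊685/121⌋ = 5
(the next term ⌊685/11^3⌋ = 0, terminating the sum). Summing: v_11(685!) = 62 + 5 = 67.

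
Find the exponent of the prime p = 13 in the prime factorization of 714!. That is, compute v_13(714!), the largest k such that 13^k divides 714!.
v_13(714!) = 58

Legendre's formula: v_p(n!) = Σ_{k ≥ 1} ⌊n / p^k⌋. For p = 13, n = 714, the terms are:
  ⌊714/13^1⌋ = ⌊714/13⌋ = 54
  ⌊714/13^2⌋ = ⌊714/169⌋ = 4
(the next term ⌊714/13^3⌋ = 0, terminating the sum). Summing: v_13(714!) = 54 + 4 = 58.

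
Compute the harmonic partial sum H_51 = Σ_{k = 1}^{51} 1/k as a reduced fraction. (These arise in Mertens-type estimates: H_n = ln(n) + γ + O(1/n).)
H_51 = 14004003155738682347159/3099044504245996706400

Direct summation: H_51 = 1 + 1/2 + ... + 1/51. The least common denominator is lcm(1, ..., 51) = 3099044504245996706400; over this denominator the numerator is 3099044504245996706400 + 1549522252122998353200 + 1033014834748665568800 + 774761126061499176600 + 619808900849199341280 + 516507417374332784400 + 442720643463713815200 + 387380563030749588300 + 344338278249555189600 + 309904450424599670640 + 281731318567817882400 + 258253708687166392200 + 238388038788153592800 + 221360321731856907600 + 206602966949733113760 + 193690281515374794150 + 182296735543882159200 + 172169139124777594800 + 163107605486631405600 + 154952225212299835320 + 147573547821237938400 + 140865659283908941200 + 134741065401999856800 + 129126854343583196100 + 123961780169839868256 + 119194019394076796400 + 114779426083185063200 + 110680160865928453800 + 106863603594689541600 + 103301483474866556880 + 99969177556322474400 + 96845140757687397075 + 93910439522605960800 + 91148367771941079600 + 88544128692742763040 + 86084569562388797400 + 83757959574216127200 + 81553802743315702800 + 79462679596051197600 + 77476112606149917660 + 75586451323073090400 + 73786773910618969200 + 72070802424325504800 + 70432829641954470600 + 68867655649911037920 + 67370532700999928400 + 65937117111616951200 + 64563427171791598050 + 63245806209101973600 + 61980890084919934128 + 60765578514627386400 = 14004003155738682347159, so H_51 = 14004003155738682347159/3099044504245996706400 (already in lowest terms) ≈ 4.51881. (The PNT-adjacent estimate ln(51) + γ ≈ 4.50904 matches within O(1/n).)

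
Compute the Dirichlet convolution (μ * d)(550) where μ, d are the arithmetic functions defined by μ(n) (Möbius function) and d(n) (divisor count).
(μ * d)(550) = 1

Divisors of 550: [1, 2, 5, 10, 11, 22, 25, 50, 55, 110, 275, 550]. For each d | 550:
  d = 1: μ(1) · d(550/1) = 1 · 12 = 12
  d = 2: μ(2) · d(550/2) = -1 · 6 = -6
  d = 5: μ(5) · d(550/5) = -1 · 8 = -8
  d = 10: μ(10) · d(550/10) = 1 · 4 = 4
  d = 11: μ(11) · d(550/11) = -1 · 6 = -6
  d = 22: μ(22) · d(550/22) = 1 · 3 = 3
  d = 25: μ(25) · d(550/25) = 0 · 4 = 0
  d = 50: μ(50) · d(550/50) = 0 · 2 = 0
  d = 55: μ(55) · d(550/55) = 1 · 4 = 4
  d = 110: μ(110) · d(550/110) = -1 · 2 = -2
  d = 275: μ(275) · d(550/275) = 0 · 2 = 0
  d = 550: μ(550) · d(550/550) = 0 · 1 = 0
Summing: (μ * d)(550) = 12 + -6 + -8 + 4 + -6 + 3 + 0 + 0 + 4 + -2 + 0 + 0 = 1.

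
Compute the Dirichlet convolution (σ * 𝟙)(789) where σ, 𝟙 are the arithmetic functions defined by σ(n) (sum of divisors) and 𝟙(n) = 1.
(σ * 𝟙)(789) = 1325

Divisors of 789: [1, 3, 263, 789]. For each d | 789:
  d = 1: σ(1) · 𝟙(789/1) = 1 · 1 = 1
  d = 3: σ(3) · 𝟙(789/3) = 4 · 1 = 4
  d = 263: σ(263) · 𝟙(789/263) = 264 · 1 = 264
  d = 789: σ(789) · 𝟙(789/789) = 1056 · 1 = 1056
Summing: (σ * 𝟙)(789) = 1 + 4 + 264 + 1056 = 1325.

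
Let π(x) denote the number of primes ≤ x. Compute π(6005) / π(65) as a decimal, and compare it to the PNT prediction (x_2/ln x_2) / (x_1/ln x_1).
π(6005)/π(65) = 783/18 ≈ 43.5000;  PNT prediction ≈ 44.3257.

π(65) = 18 and π(6005) = 783, so π(6005)/π(65) ≈ 43.5000. The PNT-predicted ratio is (6005/ln(6005)) / (65/ln(65)) ≈ 44.3257. The two agree to within a few percent, as expected.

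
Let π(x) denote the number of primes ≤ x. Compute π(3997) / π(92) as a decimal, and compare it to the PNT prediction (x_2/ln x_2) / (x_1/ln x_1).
π(3997)/π(92) = 550/24 ≈ 22.9167;  PNT prediction ≈ 23.6880.

π(92) = 24 and π(3997) = 550, so π(3997)/π(92) ≈ 22.9167. The PNT-predicted ratio is (3997/ln(3997)) / (92/ln(92)) ≈ 23.6880. The two agree to within a few percent, as expected.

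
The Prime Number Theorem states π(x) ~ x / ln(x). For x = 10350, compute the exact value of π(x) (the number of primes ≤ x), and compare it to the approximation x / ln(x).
π(10350) = 1270;  x/ln(x) ≈ 1119.56;  relative error ≈ 11.85%.

Directly count primes up to 10350: π(10350) = 1270. The PNT approximation gives 10350/ln(10350) ≈ 10350/9.24474 ≈ 1119.56. Relative error (π(x) − x/ln(x)) / π(x) ≈ 11.85%; the approximation is known to undercount slightly (Li(x) is a better estimate).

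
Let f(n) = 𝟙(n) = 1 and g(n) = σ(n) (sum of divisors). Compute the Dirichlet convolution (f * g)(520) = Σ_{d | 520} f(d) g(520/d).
(𝟙 * σ)(520) = 2730

Divisors of 520: [1, 2, 4, 5, 8, 10, 13, 20, 26, 40, 52, 65, 104, 130, 260, 520]. For each d | 520:
  d = 1: 𝟙(1) · σ(520/1) = 1 · 1260 = 1260
  d = 2: 𝟙(2) · σ(520/2) = 1 · 588 = 588
  d = 4: 𝟙(4) · σ(520/4) = 1 · 252 = 252
  d = 5: 𝟙(5) · σ(520/5) = 1 · 210 = 210
  d = 8: 𝟙(8) · σ(520/8) = 1 · 84 = 84
  d = 10: 𝟙(10) · σ(520/10) = 1 · 98 = 98
  d = 13: 𝟙(13) · σ(520/13) = 1 · 90 = 90
  d = 20: 𝟙(20) · σ(520/20) = 1 · 42 = 42
  d = 26: 𝟙(26) · σ(520/26) = 1 · 42 = 42
  d = 40: 𝟙(40) · σ(520/40) = 1 · 14 = 14
  d = 52: 𝟙(52) · σ(520/52) = 1 · 18 = 18
  d = 65: 𝟙(65) · σ(520/65) = 1 · 15 = 15
  d = 104: 𝟙(104) · σ(520/104) = 1 · 6 = 6
  d = 130: 𝟙(130) · σ(520/130) = 1 · 7 = 7
  d = 260: 𝟙(260) · σ(520/260) = 1 · 3 = 3
  d = 520: 𝟙(520) · σ(520/520) = 1 · 1 = 1
Summing: (𝟙 * σ)(520) = 1260 + 588 + 252 + 210 + 84 + 98 + 90 + 42 + 42 + 14 + 18 + 15 + 6 + 7 + 3 + 1 = 2730.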